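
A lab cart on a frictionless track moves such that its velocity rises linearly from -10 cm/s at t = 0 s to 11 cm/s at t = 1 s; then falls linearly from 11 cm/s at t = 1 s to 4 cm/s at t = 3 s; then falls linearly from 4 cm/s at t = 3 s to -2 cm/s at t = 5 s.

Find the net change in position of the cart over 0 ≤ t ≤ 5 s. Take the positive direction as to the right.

Net displacement equals the area under the velocity-time graph (areas below the axis count negative).
0–1 s: ½(-10 + 11)(1) = 0.5 cm
1–3 s: ½(11 + 4)(2) = 15 cm
3–5 s: ½(4 + -2)(2) = 2 cm
Net displacement = 17.5 cm

17.5 cm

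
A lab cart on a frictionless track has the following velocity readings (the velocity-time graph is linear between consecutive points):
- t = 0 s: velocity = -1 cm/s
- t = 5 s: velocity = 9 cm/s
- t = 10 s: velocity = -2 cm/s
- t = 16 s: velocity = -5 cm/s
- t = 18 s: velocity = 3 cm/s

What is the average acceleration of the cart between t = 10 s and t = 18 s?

0.625 cm/s²

Average acceleration = Δv/Δt = (3 − -2)/(18 − 10) = 0.625 cm/s².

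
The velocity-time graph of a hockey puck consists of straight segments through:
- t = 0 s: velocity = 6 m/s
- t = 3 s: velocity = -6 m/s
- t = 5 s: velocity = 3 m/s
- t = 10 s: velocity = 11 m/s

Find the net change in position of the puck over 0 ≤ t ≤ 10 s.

Displacement is the signed area under the v-t curve.
0–3 s: ½(6 + -6)(3) = 0 m
3–5 s: ½(-6 + 3)(2) = -3 m
5–10 s: ½(3 + 11)(5) = 35 m
Net displacement = 32 m

32 m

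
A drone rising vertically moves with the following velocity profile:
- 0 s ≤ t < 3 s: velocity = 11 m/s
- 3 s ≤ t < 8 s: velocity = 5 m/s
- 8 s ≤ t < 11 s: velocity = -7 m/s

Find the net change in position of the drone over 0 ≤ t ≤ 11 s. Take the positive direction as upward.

Displacement is the signed area under the v-t curve.
0–3 s: 11 × 3 = 33 m
3–8 s: 5 × 5 = 25 m
8–11 s: -7 × 3 = -21 m
Net displacement = 37 m

37 m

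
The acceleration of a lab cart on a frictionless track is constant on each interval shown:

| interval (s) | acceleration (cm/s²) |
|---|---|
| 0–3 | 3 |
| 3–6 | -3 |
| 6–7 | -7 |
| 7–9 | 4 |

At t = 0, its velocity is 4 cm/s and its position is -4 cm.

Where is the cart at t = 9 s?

49.5 cm

On each constant-a segment, Δv = aΔt and Δx = v₀Δt + ½aΔt²; chain segment to segment.
0–3 s: v starts 4 cm/s; Δx = 4·3 + ½·3·3² = 25.5 cm; v ends 13 cm/s.
3–6 s: v starts 13 cm/s; Δx = 13·3 + ½·-3·3² = 25.5 cm; v ends 4 cm/s.
6–7 s: v starts 4 cm/s; Δx = 4·1 + ½·-7·1² = 0.5 cm; v ends -3 cm/s.
7–9 s: v starts -3 cm/s; Δx = -3·2 + ½·4·2² = 2 cm; v ends 5 cm/s.
x(9) = -4 + Σ Δx = 49.5 cm.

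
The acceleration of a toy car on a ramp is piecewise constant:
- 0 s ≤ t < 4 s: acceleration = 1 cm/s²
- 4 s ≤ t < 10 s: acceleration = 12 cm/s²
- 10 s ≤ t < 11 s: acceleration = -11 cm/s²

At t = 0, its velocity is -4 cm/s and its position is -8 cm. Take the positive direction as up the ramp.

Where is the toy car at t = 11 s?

On each constant-a segment, Δv = aΔt and Δx = v₀Δt + ½aΔt²; chain segment to segment.
0–4 s: v starts -4 cm/s; Δx = -4·4 + ½·1·4² = -8 cm; v ends 0 cm/s.
4–10 s: v starts 0 cm/s; Δx = 0·6 + ½·12·6² = 216 cm; v ends 72 cm/s.
10–11 s: v starts 72 cm/s; Δx = 72·1 + ½·-11·1² = 66.5 cm; v ends 61 cm/s.
x(11) = -8 + Σ Δx = 266.5 cm.

266.5 cm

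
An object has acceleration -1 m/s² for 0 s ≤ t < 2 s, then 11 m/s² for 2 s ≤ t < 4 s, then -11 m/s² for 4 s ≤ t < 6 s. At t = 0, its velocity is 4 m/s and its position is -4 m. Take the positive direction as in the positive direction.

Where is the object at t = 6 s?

On each constant-a segment, Δv = aΔt and Δx = v₀Δt + ½aΔt²; chain segment to segment.
0–2 s: v starts 4 m/s; Δx = 4·2 + ½·-1·2² = 6 m; v ends 2 m/s.
2–4 s: v starts 2 m/s; Δx = 2·2 + ½·11·2² = 26 m; v ends 24 m/s.
4–6 s: v starts 24 m/s; Δx = 24·2 + ½·-11·2² = 26 m; v ends 2 m/s.
x(6) = -4 + Σ Δx = 54 m.

54 m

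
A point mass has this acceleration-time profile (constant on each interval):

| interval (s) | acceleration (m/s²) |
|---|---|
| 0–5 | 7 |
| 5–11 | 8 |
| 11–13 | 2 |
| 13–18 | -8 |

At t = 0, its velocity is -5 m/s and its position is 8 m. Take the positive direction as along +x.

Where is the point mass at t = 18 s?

On each constant-a segment, Δv = aΔt and Δx = v₀Δt + ½aΔt²; chain segment to segment.
0–5 s: v starts -5 m/s; Δx = -5·5 + ½·7·5² = 62.5 m; v ends 30 m/s.
5–11 s: v starts 30 m/s; Δx = 30·6 + ½·8·6² = 324 m; v ends 78 m/s.
11–13 s: v starts 78 m/s; Δx = 78·2 + ½·2·2² = 160 m; v ends 82 m/s.
13–18 s: v starts 82 m/s; Δx = 82·5 + ½·-8·5² = 310 m; v ends 42 m/s.
x(18) = 8 + Σ Δx = 864.5 m.

864.5 m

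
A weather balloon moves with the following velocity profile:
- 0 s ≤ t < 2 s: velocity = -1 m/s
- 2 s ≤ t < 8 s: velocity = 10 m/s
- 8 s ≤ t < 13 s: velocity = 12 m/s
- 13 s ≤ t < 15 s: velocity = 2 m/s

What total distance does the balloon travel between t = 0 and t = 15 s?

126 m

Total distance travelled is ∫|v| dt — sum the magnitudes of each area piece.
0–2 s: |-1| × 2 = 2 m
2–8 s: |10| × 6 = 60 m
8–13 s: |12| × 5 = 60 m
13–15 s: |2| × 2 = 4 m
Total distance = 126 m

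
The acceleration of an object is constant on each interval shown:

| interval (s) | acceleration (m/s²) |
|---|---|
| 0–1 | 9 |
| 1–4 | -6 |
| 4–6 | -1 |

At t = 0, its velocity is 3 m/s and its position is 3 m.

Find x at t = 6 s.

On each constant-a segment, Δv = aΔt and Δx = v₀Δt + ½aΔt²; chain segment to segment.
0–1 s: v starts 3 m/s; Δx = 3·1 + ½·9·1² = 7.5 m; v ends 12 m/s.
1–4 s: v starts 12 m/s; Δx = 12·3 + ½·-6·3² = 9 m; v ends -6 m/s.
4–6 s: v starts -6 m/s; Δx = -6·2 + ½·-1·2² = -14 m; v ends -8 m/s.
x(6) = 3 + Σ Δx = 5.5 m.

5.5 m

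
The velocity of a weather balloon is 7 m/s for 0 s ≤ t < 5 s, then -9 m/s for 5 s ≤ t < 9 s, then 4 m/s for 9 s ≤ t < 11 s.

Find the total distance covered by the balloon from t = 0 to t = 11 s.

Total distance travelled is ∫|v| dt — sum the magnitudes of each area piece.
0–5 s: |7| × 5 = 35 m
5–9 s: |-9| × 4 = 36 m
9–11 s: |4| × 2 = 8 m
Total distance = 79 m

79 m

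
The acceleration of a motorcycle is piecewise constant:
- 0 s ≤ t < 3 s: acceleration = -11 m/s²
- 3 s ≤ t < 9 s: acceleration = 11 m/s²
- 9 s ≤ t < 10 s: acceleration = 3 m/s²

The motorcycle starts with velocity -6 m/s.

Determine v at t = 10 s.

Δv equals the area under the a-t graph; then v = v₀ + Δv.
0–3 s: -11 × 3 = -33 m/s
3–9 s: 11 × 6 = 66 m/s
9–10 s: 3 × 1 = 3 m/s
Δv = 36 m/s, so v(10) = -6 + (36) = 30 m/s.

30 m/s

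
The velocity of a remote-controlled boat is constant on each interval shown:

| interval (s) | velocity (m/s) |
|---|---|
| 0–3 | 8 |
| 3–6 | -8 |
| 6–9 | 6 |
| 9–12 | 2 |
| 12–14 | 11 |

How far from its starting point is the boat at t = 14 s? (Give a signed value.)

Displacement is the signed area under the v-t curve.
0–3 s: 8 × 3 = 24 m
3–6 s: -8 × 3 = -24 m
6–9 s: 6 × 3 = 18 m
9–12 s: 2 × 3 = 6 m
12–14 s: 11 × 2 = 22 m
Net displacement = 46 m

46 m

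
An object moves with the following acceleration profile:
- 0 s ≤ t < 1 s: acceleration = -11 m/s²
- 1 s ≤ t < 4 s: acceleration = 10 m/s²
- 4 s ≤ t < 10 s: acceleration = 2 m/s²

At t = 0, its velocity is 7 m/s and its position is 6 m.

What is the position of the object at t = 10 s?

On each constant-a segment, Δv = aΔt and Δx = v₀Δt + ½aΔt²; chain segment to segment.
0–1 s: v starts 7 m/s; Δx = 7·1 + ½·-11·1² = 1.5 m; v ends -4 m/s.
1–4 s: v starts -4 m/s; Δx = -4·3 + ½·10·3² = 33 m; v ends 26 m/s.
4–10 s: v starts 26 m/s; Δx = 26·6 + ½·2·6² = 192 m; v ends 38 m/s.
x(10) = 6 + Σ Δx = 232.5 m.

232.5 m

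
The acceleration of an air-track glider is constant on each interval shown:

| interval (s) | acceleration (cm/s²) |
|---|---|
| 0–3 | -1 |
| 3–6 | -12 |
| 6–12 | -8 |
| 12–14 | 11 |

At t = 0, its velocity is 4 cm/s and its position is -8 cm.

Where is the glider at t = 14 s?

On each constant-a segment, Δv = aΔt and Δx = v₀Δt + ½aΔt²; chain segment to segment.
0–3 s: v starts 4 cm/s; Δx = 4·3 + ½·-1·3² = 7.5 cm; v ends 1 cm/s.
3–6 s: v starts 1 cm/s; Δx = 1·3 + ½·-12·3² = -51 cm; v ends -35 cm/s.
6–12 s: v starts -35 cm/s; Δx = -35·6 + ½·-8·6² = -354 cm; v ends -83 cm/s.
12–14 s: v starts -83 cm/s; Δx = -83·2 + ½·11·2² = -144 cm; v ends -61 cm/s.
x(14) = -8 + Σ Δx = -549.5 cm.

-549.5 cm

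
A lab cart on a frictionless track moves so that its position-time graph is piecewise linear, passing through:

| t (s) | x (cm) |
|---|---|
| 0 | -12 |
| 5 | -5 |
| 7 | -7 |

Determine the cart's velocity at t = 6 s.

Velocity is the slope of the x-t graph on 5–7 s: (-7 − -5)/(7 − 5) = -1 cm/s.

-1 cm/s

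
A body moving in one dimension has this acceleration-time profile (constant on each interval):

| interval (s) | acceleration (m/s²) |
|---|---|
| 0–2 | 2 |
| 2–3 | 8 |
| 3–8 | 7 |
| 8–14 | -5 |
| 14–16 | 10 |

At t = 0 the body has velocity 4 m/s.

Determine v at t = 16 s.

Δv equals the area under the a-t graph; then v = v₀ + Δv.
0–2 s: 2 × 2 = 4 m/s
2–3 s: 8 × 1 = 8 m/s
3–8 s: 7 × 5 = 35 m/s
8–14 s: -5 × 6 = -30 m/s
14–16 s: 10 × 2 = 20 m/s
Δv = 37 m/s, so v(16) = 4 + (37) = 41 m/s.

41 m/s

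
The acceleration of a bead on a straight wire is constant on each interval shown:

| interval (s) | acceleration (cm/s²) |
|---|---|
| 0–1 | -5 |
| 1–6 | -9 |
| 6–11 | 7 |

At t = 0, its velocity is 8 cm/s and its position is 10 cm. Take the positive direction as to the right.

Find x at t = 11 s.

On each constant-a segment, Δv = aΔt and Δx = v₀Δt + ½aΔt²; chain segment to segment.
0–1 s: v starts 8 cm/s; Δx = 8·1 + ½·-5·1² = 5.5 cm; v ends 3 cm/s.
1–6 s: v starts 3 cm/s; Δx = 3·5 + ½·-9·5² = -97.5 cm; v ends -42 cm/s.
6–11 s: v starts -42 cm/s; Δx = -42·5 + ½·7·5² = -122.5 cm; v ends -7 cm/s.
x(11) = 10 + Σ Δx = -204.5 cm.

-204.5 cm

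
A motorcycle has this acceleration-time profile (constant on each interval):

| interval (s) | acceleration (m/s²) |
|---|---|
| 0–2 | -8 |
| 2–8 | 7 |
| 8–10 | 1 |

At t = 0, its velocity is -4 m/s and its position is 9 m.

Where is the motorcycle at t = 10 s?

37 m

On each constant-a segment, Δv = aΔt and Δx = v₀Δt + ½aΔt²; chain segment to segment.
0–2 s: v starts -4 m/s; Δx = -4·2 + ½·-8·2² = -24 m; v ends -20 m/s.
2–8 s: v starts -20 m/s; Δx = -20·6 + ½·7·6² = 6 m; v ends 22 m/s.
8–10 s: v starts 22 m/s; Δx = 22·2 + ½·1·2² = 46 m; v ends 24 m/s.
x(10) = 9 + Σ Δx = 37 m.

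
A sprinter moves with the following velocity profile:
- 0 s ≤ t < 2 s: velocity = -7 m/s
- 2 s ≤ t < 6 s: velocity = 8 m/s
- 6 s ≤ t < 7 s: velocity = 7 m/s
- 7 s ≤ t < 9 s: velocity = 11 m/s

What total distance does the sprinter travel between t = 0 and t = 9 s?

Distance (not displacement) is the total path length: add the absolute areas under v-t.
0–2 s: |-7| × 2 = 14 m
2–6 s: |8| × 4 = 32 m
6–7 s: |7| × 1 = 7 m
7–9 s: |11| × 2 = 22 m
Total distance = 75 m

75 m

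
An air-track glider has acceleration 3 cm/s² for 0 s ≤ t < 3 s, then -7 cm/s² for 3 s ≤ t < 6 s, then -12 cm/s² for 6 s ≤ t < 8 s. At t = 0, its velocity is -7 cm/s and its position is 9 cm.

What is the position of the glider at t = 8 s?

On each constant-a segment, Δv = aΔt and Δx = v₀Δt + ½aΔt²; chain segment to segment.
0–3 s: v starts -7 cm/s; Δx = -7·3 + ½·3·3² = -7.5 cm; v ends 2 cm/s.
3–6 s: v starts 2 cm/s; Δx = 2·3 + ½·-7·3² = -25.5 cm; v ends -19 cm/s.
6–8 s: v starts -19 cm/s; Δx = -19·2 + ½·-12·2² = -62 cm; v ends -43 cm/s.
x(8) = 9 + Σ Δx = -86 cm.

-86 cm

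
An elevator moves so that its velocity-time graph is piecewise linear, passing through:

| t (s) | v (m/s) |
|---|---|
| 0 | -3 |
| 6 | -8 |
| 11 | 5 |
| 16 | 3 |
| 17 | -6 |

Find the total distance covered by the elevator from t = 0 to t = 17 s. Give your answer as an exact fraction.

944/13 m

Total distance travelled is ∫|v| dt — sum the magnitudes of each area piece.
0–6 s: |½(-3 + -8)(6)| = 33 m
6–11 s: v = 0 at t = 118/13 s; triangle areas 160/13 + 125/26 = 445/26 m
11–16 s: |½(5 + 3)(5)| = 20 m
16–17 s: v = 0 at t = 49/3 s; triangle areas 0.5 + 2 = 2.5 m
Total distance = 944/13 m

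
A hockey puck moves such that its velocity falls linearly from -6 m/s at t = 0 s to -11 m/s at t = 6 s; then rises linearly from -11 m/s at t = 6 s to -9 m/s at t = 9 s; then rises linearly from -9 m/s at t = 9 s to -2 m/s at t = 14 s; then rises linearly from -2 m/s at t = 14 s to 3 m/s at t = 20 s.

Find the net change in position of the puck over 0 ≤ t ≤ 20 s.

-105.5 m

Displacement is the signed area under the v-t curve.
0–6 s: ½(-6 + -11)(6) = -51 m
6–9 s: ½(-11 + -9)(3) = -30 m
9–14 s: ½(-9 + -2)(5) = -27.5 m
14–20 s: ½(-2 + 3)(6) = 3 m
Net displacement = -105.5 m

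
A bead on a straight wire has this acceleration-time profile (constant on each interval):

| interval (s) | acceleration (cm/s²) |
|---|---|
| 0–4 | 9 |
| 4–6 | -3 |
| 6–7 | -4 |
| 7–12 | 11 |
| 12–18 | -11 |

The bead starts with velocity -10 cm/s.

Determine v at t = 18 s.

Δv equals the area under the a-t graph; then v = v₀ + Δv.
0–4 s: 9 × 4 = 36 cm/s
4–6 s: -3 × 2 = -6 cm/s
6–7 s: -4 × 1 = -4 cm/s
7–12 s: 11 × 5 = 55 cm/s
12–18 s: -11 × 6 = -66 cm/s
Δv = 15 cm/s, so v(18) = -10 + (15) = 5 cm/s.

5 cm/s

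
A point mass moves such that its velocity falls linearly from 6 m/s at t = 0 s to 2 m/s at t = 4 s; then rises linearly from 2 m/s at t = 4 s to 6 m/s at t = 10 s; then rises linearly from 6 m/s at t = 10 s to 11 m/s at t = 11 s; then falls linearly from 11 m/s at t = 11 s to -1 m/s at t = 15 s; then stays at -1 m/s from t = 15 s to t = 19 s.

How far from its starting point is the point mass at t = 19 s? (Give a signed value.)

Net displacement equals the area under the velocity-time graph (areas below the axis count negative).
0–4 s: ½(6 + 2)(4) = 16 m
4–10 s: ½(2 + 6)(6) = 24 m
10–11 s: ½(6 + 11)(1) = 8.5 m
11–15 s: ½(11 + -1)(4) = 20 m
15–19 s: -1 × 4 = -4 m
Net displacement = 64.5 m

64.5 m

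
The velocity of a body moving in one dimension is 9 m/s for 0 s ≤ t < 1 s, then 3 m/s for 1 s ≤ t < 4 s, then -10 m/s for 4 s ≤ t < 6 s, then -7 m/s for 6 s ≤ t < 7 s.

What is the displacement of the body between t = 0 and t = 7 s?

-9 m

Net displacement equals the area under the velocity-time graph (areas below the axis count negative).
0–1 s: 9 × 1 = 9 m
1–4 s: 3 × 3 = 9 m
4–6 s: -10 × 2 = -20 m
6–7 s: -7 × 1 = -7 m
Net displacement = -9 m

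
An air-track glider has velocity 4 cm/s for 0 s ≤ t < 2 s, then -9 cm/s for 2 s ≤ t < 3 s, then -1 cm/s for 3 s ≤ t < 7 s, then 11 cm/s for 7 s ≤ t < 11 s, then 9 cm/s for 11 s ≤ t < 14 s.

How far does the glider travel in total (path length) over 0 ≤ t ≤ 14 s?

92 cm

Total distance travelled is ∫|v| dt — sum the magnitudes of each area piece.
0–2 s: |4| × 2 = 8 cm
2–3 s: |-9| × 1 = 9 cm
3–7 s: |-1| × 4 = 4 cm
7–11 s: |11| × 4 = 44 cm
11–14 s: |9| × 3 = 27 cm
Total distance = 92 cm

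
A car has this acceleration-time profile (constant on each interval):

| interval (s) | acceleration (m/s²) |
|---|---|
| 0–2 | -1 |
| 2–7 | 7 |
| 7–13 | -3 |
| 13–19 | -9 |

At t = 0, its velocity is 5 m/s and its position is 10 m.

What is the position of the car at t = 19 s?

252.5 m

On each constant-a segment, Δv = aΔt and Δx = v₀Δt + ½aΔt²; chain segment to segment.
0–2 s: v starts 5 m/s; Δx = 5·2 + ½·-1·2² = 8 m; v ends 3 m/s.
2–7 s: v starts 3 m/s; Δx = 3·5 + ½·7·5² = 102.5 m; v ends 38 m/s.
7–13 s: v starts 38 m/s; Δx = 38·6 + ½·-3·6² = 174 m; v ends 20 m/s.
13–19 s: v starts 20 m/s; Δx = 20·6 + ½·-9·6² = -42 m; v ends -34 m/s.
x(19) = 10 + Σ Δx = 252.5 m.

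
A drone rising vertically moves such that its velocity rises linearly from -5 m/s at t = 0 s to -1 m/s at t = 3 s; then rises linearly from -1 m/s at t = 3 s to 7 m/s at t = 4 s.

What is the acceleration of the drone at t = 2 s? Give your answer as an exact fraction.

4/3 m/s²

Acceleration is the slope of the v-t graph on 0–3 s: (-1 − -5)/(3 − 0) = 4/3 m/s².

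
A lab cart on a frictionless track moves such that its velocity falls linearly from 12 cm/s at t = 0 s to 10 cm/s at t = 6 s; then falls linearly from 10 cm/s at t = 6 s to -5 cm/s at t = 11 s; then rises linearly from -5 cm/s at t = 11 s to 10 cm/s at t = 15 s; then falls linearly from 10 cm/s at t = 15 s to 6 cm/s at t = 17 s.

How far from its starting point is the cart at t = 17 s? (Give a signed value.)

Displacement is the signed area under the v-t curve.
0–6 s: ½(12 + 10)(6) = 66 cm
6–11 s: ½(10 + -5)(5) = 12.5 cm
11–15 s: ½(-5 + 10)(4) = 10 cm
15–17 s: ½(10 + 6)(2) = 16 cm
Net displacement = 104.5 cm

104.5 cm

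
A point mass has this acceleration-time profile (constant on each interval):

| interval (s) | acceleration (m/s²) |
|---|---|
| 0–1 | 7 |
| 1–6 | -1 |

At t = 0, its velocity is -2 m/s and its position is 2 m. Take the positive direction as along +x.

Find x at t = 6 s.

16 m

On each constant-a segment, Δv = aΔt and Δx = v₀Δt + ½aΔt²; chain segment to segment.
0–1 s: v starts -2 m/s; Δx = -2·1 + ½·7·1² = 1.5 m; v ends 5 m/s.
1–6 s: v starts 5 m/s; Δx = 5·5 + ½·-1·5² = 12.5 m; v ends 0 m/s.
x(6) = 2 + Σ Δx = 16 m.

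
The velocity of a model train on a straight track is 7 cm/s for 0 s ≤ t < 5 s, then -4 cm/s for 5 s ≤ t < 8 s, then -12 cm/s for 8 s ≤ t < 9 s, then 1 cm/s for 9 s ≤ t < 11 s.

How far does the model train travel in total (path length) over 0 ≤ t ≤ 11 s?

Total distance travelled is ∫|v| dt — sum the magnitudes of each area piece.
0–5 s: |7| × 5 = 35 cm
5–8 s: |-4| × 3 = 12 cm
8–9 s: |-12| × 1 = 12 cm
9–11 s: |1| × 2 = 2 cm
Total distance = 61 cm

61 cm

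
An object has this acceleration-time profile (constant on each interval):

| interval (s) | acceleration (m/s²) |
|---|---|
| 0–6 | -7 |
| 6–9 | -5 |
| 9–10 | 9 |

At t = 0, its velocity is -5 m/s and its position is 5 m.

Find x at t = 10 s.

On each constant-a segment, Δv = aΔt and Δx = v₀Δt + ½aΔt²; chain segment to segment.
0–6 s: v starts -5 m/s; Δx = -5·6 + ½·-7·6² = -156 m; v ends -47 m/s.
6–9 s: v starts -47 m/s; Δx = -47·3 + ½·-5·3² = -163.5 m; v ends -62 m/s.
9–10 s: v starts -62 m/s; Δx = -62·1 + ½·9·1² = -57.5 m; v ends -53 m/s.
x(10) = 5 + Σ Δx = -372 m.

-372 m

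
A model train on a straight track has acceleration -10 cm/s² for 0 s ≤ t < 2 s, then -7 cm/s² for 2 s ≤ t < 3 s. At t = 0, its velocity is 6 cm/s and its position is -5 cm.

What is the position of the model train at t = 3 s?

-30.5 cm

On each constant-a segment, Δv = aΔt and Δx = v₀Δt + ½aΔt²; chain segment to segment.
0–2 s: v starts 6 cm/s; Δx = 6·2 + ½·-10·2² = -8 cm; v ends -14 cm/s.
2–3 s: v starts -14 cm/s; Δx = -14·1 + ½·-7·1² = -17.5 cm; v ends -21 cm/s.
x(3) = -5 + Σ Δx = -30.5 cm.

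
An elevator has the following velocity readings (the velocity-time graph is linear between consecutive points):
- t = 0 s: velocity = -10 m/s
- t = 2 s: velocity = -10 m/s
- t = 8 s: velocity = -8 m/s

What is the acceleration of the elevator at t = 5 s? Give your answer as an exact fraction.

Acceleration is the slope of the v-t graph on 2–8 s: (-8 − -10)/(8 − 2) = 1/3 m/s².

1/3 m/s²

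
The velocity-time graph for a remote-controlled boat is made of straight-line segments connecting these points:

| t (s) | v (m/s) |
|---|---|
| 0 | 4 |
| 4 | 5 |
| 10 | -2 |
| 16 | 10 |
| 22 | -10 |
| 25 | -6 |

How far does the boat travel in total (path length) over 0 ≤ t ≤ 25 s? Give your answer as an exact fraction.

773/7 m

Total distance travelled is ∫|v| dt — sum the magnitudes of each area piece.
0–4 s: |½(4 + 5)(4)| = 18 m
4–10 s: v = 0 at t = 58/7 s; triangle areas 75/7 + 12/7 = 87/7 m
10–16 s: v = 0 at t = 11 s; triangle areas 1 + 25 = 26 m
16–22 s: v = 0 at t = 19 s; triangle areas 15 + 15 = 30 m
22–25 s: |½(-10 + -6)(3)| = 24 m
Total distance = 773/7 m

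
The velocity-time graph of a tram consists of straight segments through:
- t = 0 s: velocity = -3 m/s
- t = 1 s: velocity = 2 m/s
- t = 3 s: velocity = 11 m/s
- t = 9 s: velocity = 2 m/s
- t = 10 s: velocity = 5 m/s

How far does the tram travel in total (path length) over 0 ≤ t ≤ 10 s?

Total distance travelled is ∫|v| dt — sum the magnitudes of each area piece.
0–1 s: v = 0 at t = 0.6 s; triangle areas 0.9 + 0.4 = 1.3 m
1–3 s: |½(2 + 11)(2)| = 13 m
3–9 s: |½(11 + 2)(6)| = 39 m
9–10 s: |½(2 + 5)(1)| = 3.5 m
Total distance = 56.8 m

56.8 m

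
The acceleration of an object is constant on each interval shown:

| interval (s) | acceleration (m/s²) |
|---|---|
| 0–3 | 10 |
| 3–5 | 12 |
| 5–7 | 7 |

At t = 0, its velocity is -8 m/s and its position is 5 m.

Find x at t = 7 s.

On each constant-a segment, Δv = aΔt and Δx = v₀Δt + ½aΔt²; chain segment to segment.
0–3 s: v starts -8 m/s; Δx = -8·3 + ½·10·3² = 21 m; v ends 22 m/s.
3–5 s: v starts 22 m/s; Δx = 22·2 + ½·12·2² = 68 m; v ends 46 m/s.
5–7 s: v starts 46 m/s; Δx = 46·2 + ½·7·2² = 106 m; v ends 60 m/s.
x(7) = 5 + Σ Δx = 200 m.

200 m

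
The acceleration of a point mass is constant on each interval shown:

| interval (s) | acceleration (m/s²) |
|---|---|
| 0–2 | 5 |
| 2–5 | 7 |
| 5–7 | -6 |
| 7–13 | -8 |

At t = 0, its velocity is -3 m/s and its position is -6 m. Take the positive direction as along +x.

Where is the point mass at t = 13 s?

On each constant-a segment, Δv = aΔt and Δx = v₀Δt + ½aΔt²; chain segment to segment.
0–2 s: v starts -3 m/s; Δx = -3·2 + ½·5·2² = 4 m; v ends 7 m/s.
2–5 s: v starts 7 m/s; Δx = 7·3 + ½·7·3² = 52.5 m; v ends 28 m/s.
5–7 s: v starts 28 m/s; Δx = 28·2 + ½·-6·2² = 44 m; v ends 16 m/s.
7–13 s: v starts 16 m/s; Δx = 16·6 + ½·-8·6² = -48 m; v ends -32 m/s.
x(13) = -6 + Σ Δx = 46.5 m.

46.5 m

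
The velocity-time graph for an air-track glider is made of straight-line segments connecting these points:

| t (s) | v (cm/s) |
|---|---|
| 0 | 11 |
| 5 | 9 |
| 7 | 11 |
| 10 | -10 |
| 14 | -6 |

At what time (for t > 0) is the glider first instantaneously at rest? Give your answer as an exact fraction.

v changes sign on 7–10 s (from 11 to -10); the graph is linear there, so v = 0 at t = 7 + (-11)·(10 − 7)/(-10 − 11) = 60/7 s.

t = 60/7 s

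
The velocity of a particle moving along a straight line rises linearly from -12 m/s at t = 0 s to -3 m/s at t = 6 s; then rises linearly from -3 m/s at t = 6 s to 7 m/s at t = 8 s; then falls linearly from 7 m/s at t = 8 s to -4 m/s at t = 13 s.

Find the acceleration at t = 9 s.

Acceleration is the slope of the v-t graph on 8–13 s: (-4 − 7)/(13 − 8) = -2.2 m/s².

-2.2 m/s²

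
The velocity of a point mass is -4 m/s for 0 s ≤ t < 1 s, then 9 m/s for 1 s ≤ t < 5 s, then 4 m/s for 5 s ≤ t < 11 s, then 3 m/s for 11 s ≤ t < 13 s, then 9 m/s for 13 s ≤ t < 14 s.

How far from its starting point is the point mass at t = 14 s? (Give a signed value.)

71 m

Displacement is the signed area under the v-t curve.
0–1 s: -4 × 1 = -4 m
1–5 s: 9 × 4 = 36 m
5–11 s: 4 × 6 = 24 m
11–13 s: 3 × 2 = 6 m
13–14 s: 9 × 1 = 9 m
Net displacement = 71 m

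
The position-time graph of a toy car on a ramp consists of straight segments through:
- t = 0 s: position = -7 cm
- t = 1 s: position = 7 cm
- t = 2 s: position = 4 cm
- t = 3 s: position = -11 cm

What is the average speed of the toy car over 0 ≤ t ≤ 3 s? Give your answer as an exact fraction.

Average speed = (total path length)/(elapsed time); on a piecewise-linear x-t graph the path length is Σ|Δx|.
0–1 s: |Δx| = |7 − -7| = 14 cm
1–2 s: |Δx| = |4 − 7| = 3 cm
2–3 s: |Δx| = |-11 − 4| = 15 cm
Total path = 32 cm; average speed = 32/3 = 32/3 cm/s.

32/3 cm/s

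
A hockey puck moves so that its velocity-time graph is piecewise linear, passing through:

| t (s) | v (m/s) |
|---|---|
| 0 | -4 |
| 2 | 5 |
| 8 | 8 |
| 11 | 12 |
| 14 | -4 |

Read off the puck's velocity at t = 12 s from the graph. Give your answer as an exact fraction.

On 11–14 s the graph is linear from 12 to -4 m/s: v(12) = 12 + (-4 − 12)·(12 − 11)/(14 − 11) = 20/3 m/s.

20/3 m/s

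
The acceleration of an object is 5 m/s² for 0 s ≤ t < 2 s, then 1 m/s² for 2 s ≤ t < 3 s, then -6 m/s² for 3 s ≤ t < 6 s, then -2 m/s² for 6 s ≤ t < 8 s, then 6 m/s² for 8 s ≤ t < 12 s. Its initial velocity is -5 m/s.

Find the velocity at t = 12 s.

8 m/s

Δv equals the area under the a-t graph; then v = v₀ + Δv.
0–2 s: 5 × 2 = 10 m/s
2–3 s: 1 × 1 = 1 m/s
3–6 s: -6 × 3 = -18 m/s
6–8 s: -2 × 2 = -4 m/s
8–12 s: 6 × 4 = 24 m/s
Δv = 13 m/s, so v(12) = -5 + (13) = 8 m/s.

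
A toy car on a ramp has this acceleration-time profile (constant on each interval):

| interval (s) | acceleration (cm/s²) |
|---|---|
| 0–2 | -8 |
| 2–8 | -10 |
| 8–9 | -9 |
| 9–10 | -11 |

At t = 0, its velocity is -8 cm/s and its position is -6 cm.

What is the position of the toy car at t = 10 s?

-549 cm

On each constant-a segment, Δv = aΔt and Δx = v₀Δt + ½aΔt²; chain segment to segment.
0–2 s: v starts -8 cm/s; Δx = -8·2 + ½·-8·2² = -32 cm; v ends -24 cm/s.
2–8 s: v starts -24 cm/s; Δx = -24·6 + ½·-10·6² = -324 cm; v ends -84 cm/s.
8–9 s: v starts -84 cm/s; Δx = -84·1 + ½·-9·1² = -88.5 cm; v ends -93 cm/s.
9–10 s: v starts -93 cm/s; Δx = -93·1 + ½·-11·1² = -98.5 cm; v ends -104 cm/s.
x(10) = -6 + Σ Δx = -549 cm.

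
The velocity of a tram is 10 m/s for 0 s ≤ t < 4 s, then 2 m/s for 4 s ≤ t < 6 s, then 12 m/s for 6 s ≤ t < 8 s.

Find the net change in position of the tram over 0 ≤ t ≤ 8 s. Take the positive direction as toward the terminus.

68 m

Displacement is the signed area under the v-t curve.
0–4 s: 10 × 4 = 40 m
4–6 s: 2 × 2 = 4 m
6–8 s: 12 × 2 = 24 m
Net displacement = 68 m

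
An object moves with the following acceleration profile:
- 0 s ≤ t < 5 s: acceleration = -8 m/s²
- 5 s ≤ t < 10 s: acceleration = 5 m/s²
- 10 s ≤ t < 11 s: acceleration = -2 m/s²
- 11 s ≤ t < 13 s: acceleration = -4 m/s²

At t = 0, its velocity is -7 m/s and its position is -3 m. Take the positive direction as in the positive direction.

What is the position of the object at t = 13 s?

On each constant-a segment, Δv = aΔt and Δx = v₀Δt + ½aΔt²; chain segment to segment.
0–5 s: v starts -7 m/s; Δx = -7·5 + ½·-8·5² = -135 m; v ends -47 m/s.
5–10 s: v starts -47 m/s; Δx = -47·5 + ½·5·5² = -172.5 m; v ends -22 m/s.
10–11 s: v starts -22 m/s; Δx = -22·1 + ½·-2·1² = -23 m; v ends -24 m/s.
11–13 s: v starts -24 m/s; Δx = -24·2 + ½·-4·2² = -56 m; v ends -32 m/s.
x(13) = -3 + Σ Δx = -389.5 m.

-389.5 m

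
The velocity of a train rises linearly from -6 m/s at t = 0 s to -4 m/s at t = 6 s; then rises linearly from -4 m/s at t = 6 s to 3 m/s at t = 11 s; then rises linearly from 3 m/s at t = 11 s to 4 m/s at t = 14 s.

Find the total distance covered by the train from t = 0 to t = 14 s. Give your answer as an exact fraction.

346/7 m

Distance (not displacement) is the total path length: add the absolute areas under v-t.
0–6 s: |½(-6 + -4)(6)| = 30 m
6–11 s: v = 0 at t = 62/7 s; triangle areas 40/7 + 45/14 = 125/14 m
11–14 s: |½(3 + 4)(3)| = 10.5 m
Total distance = 346/7 m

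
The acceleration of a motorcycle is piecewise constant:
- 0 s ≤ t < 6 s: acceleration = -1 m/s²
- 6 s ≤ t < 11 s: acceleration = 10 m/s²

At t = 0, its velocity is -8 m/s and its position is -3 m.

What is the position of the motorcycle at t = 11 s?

-14 m

On each constant-a segment, Δv = aΔt and Δx = v₀Δt + ½aΔt²; chain segment to segment.
0–6 s: v starts -8 m/s; Δx = -8·6 + ½·-1·6² = -66 m; v ends -14 m/s.
6–11 s: v starts -14 m/s; Δx = -14·5 + ½·10·5² = 55 m; v ends 36 m/s.
x(11) = -3 + Σ Δx = -14 m.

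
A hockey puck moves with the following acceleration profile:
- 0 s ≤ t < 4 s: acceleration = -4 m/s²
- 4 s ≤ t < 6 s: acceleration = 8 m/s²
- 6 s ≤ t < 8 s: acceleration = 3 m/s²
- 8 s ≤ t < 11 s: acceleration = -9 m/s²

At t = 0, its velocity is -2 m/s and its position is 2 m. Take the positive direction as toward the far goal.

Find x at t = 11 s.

On each constant-a segment, Δv = aΔt and Δx = v₀Δt + ½aΔt²; chain segment to segment.
0–4 s: v starts -2 m/s; Δx = -2·4 + ½·-4·4² = -40 m; v ends -18 m/s.
4–6 s: v starts -18 m/s; Δx = -18·2 + ½·8·2² = -20 m; v ends -2 m/s.
6–8 s: v starts -2 m/s; Δx = -2·2 + ½·3·2² = 2 m; v ends 4 m/s.
8–11 s: v starts 4 m/s; Δx = 4·3 + ½·-9·3² = -28.5 m; v ends -23 m/s.
x(11) = 2 + Σ Δx = -84.5 m.

-84.5 m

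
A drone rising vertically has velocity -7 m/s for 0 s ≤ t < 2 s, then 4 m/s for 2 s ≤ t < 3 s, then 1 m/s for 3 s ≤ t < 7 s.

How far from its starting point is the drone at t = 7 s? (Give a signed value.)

-6 m

Net displacement equals the area under the velocity-time graph (areas below the axis count negative).
0–2 s: -7 × 2 = -14 m
2–3 s: 4 × 1 = 4 m
3–7 s: 1 × 4 = 4 m
Net displacement = -6 m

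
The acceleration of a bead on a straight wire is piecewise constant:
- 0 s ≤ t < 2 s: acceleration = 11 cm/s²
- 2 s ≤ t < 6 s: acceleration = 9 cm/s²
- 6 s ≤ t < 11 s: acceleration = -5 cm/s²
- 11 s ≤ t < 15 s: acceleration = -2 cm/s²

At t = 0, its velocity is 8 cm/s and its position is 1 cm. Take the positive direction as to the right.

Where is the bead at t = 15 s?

646.5 cm

On each constant-a segment, Δv = aΔt and Δx = v₀Δt + ½aΔt²; chain segment to segment.
0–2 s: v starts 8 cm/s; Δx = 8·2 + ½·11·2² = 38 cm; v ends 30 cm/s.
2–6 s: v starts 30 cm/s; Δx = 30·4 + ½·9·4² = 192 cm; v ends 66 cm/s.
6–11 s: v starts 66 cm/s; Δx = 66·5 + ½·-5·5² = 267.5 cm; v ends 41 cm/s.
11–15 s: v starts 41 cm/s; Δx = 41·4 + ½·-2·4² = 148 cm; v ends 33 cm/s.
x(15) = 1 + Σ Δx = 646.5 cm.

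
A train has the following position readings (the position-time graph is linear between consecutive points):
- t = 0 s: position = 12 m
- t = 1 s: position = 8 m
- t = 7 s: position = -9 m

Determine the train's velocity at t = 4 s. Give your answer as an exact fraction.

-17/6 m/s

Velocity is the slope of the x-t graph on 1–7 s: (-9 − 8)/(7 − 1) = -17/6 m/s.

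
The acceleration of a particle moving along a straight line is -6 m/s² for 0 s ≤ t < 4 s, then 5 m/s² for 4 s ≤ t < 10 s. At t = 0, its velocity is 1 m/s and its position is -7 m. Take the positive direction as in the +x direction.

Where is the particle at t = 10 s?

-99 m

On each constant-a segment, Δv = aΔt and Δx = v₀Δt + ½aΔt²; chain segment to segment.
0–4 s: v starts 1 m/s; Δx = 1·4 + ½·-6·4² = -44 m; v ends -23 m/s.
4–10 s: v starts -23 m/s; Δx = -23·6 + ½·5·6² = -48 m; v ends 7 m/s.
x(10) = -7 + Σ Δx = -99 m.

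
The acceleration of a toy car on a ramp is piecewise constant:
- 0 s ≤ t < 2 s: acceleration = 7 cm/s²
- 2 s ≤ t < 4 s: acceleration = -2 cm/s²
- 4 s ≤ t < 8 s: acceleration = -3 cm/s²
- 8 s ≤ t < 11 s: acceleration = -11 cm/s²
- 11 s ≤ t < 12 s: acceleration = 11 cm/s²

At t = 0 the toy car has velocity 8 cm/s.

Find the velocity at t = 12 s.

-16 cm/s

Δv equals the area under the a-t graph; then v = v₀ + Δv.
0–2 s: 7 × 2 = 14 cm/s
2–4 s: -2 × 2 = -4 cm/s
4–8 s: -3 × 4 = -12 cm/s
8–11 s: -11 × 3 = -33 cm/s
11–12 s: 11 × 1 = 11 cm/s
Δv = -24 cm/s, so v(12) = 8 + (-24) = -16 cm/s.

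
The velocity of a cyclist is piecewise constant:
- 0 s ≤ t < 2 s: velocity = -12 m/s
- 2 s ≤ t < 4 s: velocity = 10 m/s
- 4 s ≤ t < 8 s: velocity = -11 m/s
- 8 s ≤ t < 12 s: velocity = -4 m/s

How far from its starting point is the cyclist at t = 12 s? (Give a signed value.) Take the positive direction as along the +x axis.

Net displacement equals the area under the velocity-time graph (areas below the axis count negative).
0–2 s: -12 × 2 = -24 m
2–4 s: 10 × 2 = 20 m
4–8 s: -11 × 4 = -44 m
8–12 s: -4 × 4 = -16 m
Net displacement = -64 m

-64 m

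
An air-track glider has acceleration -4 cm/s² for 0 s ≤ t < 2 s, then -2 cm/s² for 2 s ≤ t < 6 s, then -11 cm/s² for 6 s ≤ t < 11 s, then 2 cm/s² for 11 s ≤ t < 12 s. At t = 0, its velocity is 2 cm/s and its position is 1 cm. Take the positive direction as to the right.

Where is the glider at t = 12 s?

-318.5 cm

On each constant-a segment, Δv = aΔt and Δx = v₀Δt + ½aΔt²; chain segment to segment.
0–2 s: v starts 2 cm/s; Δx = 2·2 + ½·-4·2² = -4 cm; v ends -6 cm/s.
2–6 s: v starts -6 cm/s; Δx = -6·4 + ½·-2·4² = -40 cm; v ends -14 cm/s.
6–11 s: v starts -14 cm/s; Δx = -14·5 + ½·-11·5² = -207.5 cm; v ends -69 cm/s.
11–12 s: v starts -69 cm/s; Δx = -69·1 + ½·2·1² = -68 cm; v ends -67 cm/s.
x(12) = 1 + Σ Δx = -318.5 cm.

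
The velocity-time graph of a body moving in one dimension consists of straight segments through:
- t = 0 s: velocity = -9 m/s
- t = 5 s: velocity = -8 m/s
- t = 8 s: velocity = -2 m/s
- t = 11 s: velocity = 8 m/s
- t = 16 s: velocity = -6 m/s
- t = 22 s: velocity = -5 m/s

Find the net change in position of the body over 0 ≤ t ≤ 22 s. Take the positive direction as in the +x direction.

-76.5 m

Displacement is the signed area under the v-t curve.
0–5 s: ½(-9 + -8)(5) = -42.5 m
5–8 s: ½(-8 + -2)(3) = -15 m
8–11 s: ½(-2 + 8)(3) = 9 m
11–16 s: ½(8 + -6)(5) = 5 m
16–22 s: ½(-6 + -5)(6) = -33 m
Net displacement = -76.5 m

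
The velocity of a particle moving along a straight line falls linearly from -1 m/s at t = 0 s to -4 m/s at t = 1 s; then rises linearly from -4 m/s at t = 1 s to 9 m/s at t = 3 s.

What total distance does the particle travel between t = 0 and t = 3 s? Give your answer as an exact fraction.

Distance (not displacement) is the total path length: add the absolute areas under v-t.
0–1 s: |½(-1 + -4)(1)| = 2.5 m
1–3 s: v = 0 at t = 21/13 s; triangle areas 16/13 + 81/13 = 97/13 m
Total distance = 259/26 m

259/26 m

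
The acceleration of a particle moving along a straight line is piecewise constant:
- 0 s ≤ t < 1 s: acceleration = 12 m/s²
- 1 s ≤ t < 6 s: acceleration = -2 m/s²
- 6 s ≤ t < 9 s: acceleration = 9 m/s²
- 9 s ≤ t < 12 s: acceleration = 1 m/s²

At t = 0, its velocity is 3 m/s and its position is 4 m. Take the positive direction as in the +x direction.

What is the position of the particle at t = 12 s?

219 m

On each constant-a segment, Δv = aΔt and Δx = v₀Δt + ½aΔt²; chain segment to segment.
0–1 s: v starts 3 m/s; Δx = 3·1 + ½·12·1² = 9 m; v ends 15 m/s.
1–6 s: v starts 15 m/s; Δx = 15·5 + ½·-2·5² = 50 m; v ends 5 m/s.
6–9 s: v starts 5 m/s; Δx = 5·3 + ½·9·3² = 55.5 m; v ends 32 m/s.
9–12 s: v starts 32 m/s; Δx = 32·3 + ½·1·3² = 100.5 m; v ends 35 m/s.
x(12) = 4 + Σ Δx = 219 m.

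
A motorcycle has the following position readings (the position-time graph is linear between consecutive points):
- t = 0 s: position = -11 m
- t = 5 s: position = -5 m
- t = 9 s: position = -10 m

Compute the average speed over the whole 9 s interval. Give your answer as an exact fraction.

Average speed = (total path length)/(elapsed time); on a piecewise-linear x-t graph the path length is Σ|Δx|.
0–5 s: |Δx| = |-5 − -11| = 6 m
5–9 s: |Δx| = |-10 − -5| = 5 m
Total path = 11 m; average speed = 11/9 = 11/9 m/s.

11/9 m/s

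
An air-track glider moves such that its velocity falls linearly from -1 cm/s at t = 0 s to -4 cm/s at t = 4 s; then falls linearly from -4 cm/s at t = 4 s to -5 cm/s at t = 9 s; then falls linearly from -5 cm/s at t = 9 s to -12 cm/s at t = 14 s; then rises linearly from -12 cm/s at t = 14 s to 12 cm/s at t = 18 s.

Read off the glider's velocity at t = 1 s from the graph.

-1.75 cm/s

On 0–4 s the graph is linear from -1 to -4 cm/s: v(1) = -1 + (-4 − -1)·(1 − 0)/(4 − 0) = -1.75 cm/s.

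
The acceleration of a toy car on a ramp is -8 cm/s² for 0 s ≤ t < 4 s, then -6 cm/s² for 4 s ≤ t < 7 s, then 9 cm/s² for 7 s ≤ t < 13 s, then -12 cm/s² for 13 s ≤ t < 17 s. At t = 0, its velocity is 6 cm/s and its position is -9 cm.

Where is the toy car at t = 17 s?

-312 cm

On each constant-a segment, Δv = aΔt and Δx = v₀Δt + ½aΔt²; chain segment to segment.
0–4 s: v starts 6 cm/s; Δx = 6·4 + ½·-8·4² = -40 cm; v ends -26 cm/s.
4–7 s: v starts -26 cm/s; Δx = -26·3 + ½·-6·3² = -105 cm; v ends -44 cm/s.
7–13 s: v starts -44 cm/s; Δx = -44·6 + ½·9·6² = -102 cm; v ends 10 cm/s.
13–17 s: v starts 10 cm/s; Δx = 10·4 + ½·-12·4² = -56 cm; v ends -38 cm/s.
x(17) = -9 + Σ Δx = -312 cm.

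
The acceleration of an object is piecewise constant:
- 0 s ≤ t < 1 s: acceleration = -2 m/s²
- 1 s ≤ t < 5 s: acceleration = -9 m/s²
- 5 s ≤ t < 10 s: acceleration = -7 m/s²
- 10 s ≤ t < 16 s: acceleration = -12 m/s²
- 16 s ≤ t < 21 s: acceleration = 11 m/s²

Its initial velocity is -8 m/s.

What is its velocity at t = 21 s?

-98 m/s

Δv equals the area under the a-t graph; then v = v₀ + Δv.
0–1 s: -2 × 1 = -2 m/s
1–5 s: -9 × 4 = -36 m/s
5–10 s: -7 × 5 = -35 m/s
10–16 s: -12 × 6 = -72 m/s
16–21 s: 11 × 5 = 55 m/s
Δv = -90 m/s, so v(21) = -8 + (-90) = -98 m/s.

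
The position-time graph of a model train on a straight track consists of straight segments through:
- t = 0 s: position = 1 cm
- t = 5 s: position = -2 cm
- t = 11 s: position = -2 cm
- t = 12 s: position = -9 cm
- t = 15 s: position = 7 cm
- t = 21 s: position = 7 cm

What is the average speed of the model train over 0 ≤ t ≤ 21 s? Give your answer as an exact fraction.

26/21 cm/s

Average speed = (total path length)/(elapsed time); on a piecewise-linear x-t graph the path length is Σ|Δx|.
0–5 s: |Δx| = |-2 − 1| = 3 cm
5–11 s: |Δx| = |-2 − -2| = 0 cm
11–12 s: |Δx| = |-9 − -2| = 7 cm
12–15 s: |Δx| = |7 − -9| = 16 cm
15–21 s: |Δx| = |7 − 7| = 0 cm
Total path = 26 cm; average speed = 26/21 = 26/21 cm/s.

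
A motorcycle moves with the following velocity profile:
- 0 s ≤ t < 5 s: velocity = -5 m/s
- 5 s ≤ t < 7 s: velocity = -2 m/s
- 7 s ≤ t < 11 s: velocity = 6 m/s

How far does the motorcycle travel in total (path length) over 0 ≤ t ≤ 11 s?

Total distance travelled is ∫|v| dt — sum the magnitudes of each area piece.
0–5 s: |-5| × 5 = 25 m
5–7 s: |-2| × 2 = 4 m
7–11 s: |6| × 4 = 24 m
Total distance = 53 m

53 m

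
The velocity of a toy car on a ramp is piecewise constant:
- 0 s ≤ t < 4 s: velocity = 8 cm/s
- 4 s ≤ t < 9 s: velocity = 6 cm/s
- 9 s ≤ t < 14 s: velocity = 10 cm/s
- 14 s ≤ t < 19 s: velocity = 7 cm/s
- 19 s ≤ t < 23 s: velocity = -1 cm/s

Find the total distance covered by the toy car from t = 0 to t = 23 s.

Distance (not displacement) is the total path length: add the absolute areas under v-t.
0–4 s: |8| × 4 = 32 cm
4–9 s: |6| × 5 = 30 cm
9–14 s: |10| × 5 = 50 cm
14–19 s: |7| × 5 = 35 cm
19–23 s: |-1| × 4 = 4 cm
Total distance = 151 cm

151 cm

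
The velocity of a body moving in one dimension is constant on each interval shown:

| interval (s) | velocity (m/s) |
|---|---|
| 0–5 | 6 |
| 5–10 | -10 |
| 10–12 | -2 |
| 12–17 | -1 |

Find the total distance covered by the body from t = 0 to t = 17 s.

Distance (not displacement) is the total path length: add the absolute areas under v-t.
0–5 s: |6| × 5 = 30 m
5–10 s: |-10| × 5 = 50 m
10–12 s: |-2| × 2 = 4 m
12–17 s: |-1| × 5 = 5 m
Total distance = 89 m

89 m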